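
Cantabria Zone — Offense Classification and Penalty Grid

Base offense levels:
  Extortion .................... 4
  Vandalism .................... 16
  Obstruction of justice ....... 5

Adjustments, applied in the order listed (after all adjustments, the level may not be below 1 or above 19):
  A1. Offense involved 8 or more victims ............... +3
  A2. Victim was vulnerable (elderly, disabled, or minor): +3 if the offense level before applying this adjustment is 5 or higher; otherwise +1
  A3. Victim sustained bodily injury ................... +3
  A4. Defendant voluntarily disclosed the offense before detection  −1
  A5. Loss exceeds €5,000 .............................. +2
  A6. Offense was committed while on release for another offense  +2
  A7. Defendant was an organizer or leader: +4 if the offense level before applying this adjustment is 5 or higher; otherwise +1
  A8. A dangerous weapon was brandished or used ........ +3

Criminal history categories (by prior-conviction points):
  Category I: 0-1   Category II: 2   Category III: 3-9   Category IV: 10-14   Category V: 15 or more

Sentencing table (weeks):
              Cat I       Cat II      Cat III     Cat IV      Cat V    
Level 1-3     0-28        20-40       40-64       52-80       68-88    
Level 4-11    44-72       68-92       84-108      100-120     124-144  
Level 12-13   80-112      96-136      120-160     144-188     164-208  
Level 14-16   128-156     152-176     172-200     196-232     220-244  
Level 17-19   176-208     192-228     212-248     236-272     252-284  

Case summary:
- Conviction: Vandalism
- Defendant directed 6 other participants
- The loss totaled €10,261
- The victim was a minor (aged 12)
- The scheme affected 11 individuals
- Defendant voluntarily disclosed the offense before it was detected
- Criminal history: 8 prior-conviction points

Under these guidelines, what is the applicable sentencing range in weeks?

212-248 weeks

Base offense level for vandalism: 16.
A1 applies: 16 + 3 = 19.
A2 applies (level before this adjustment is 19 ≥ 5, so +3): 19 + 3 = 22.
A4 applies: 22 − 1 = 21.
A5 applies: 21 + 2 = 23.
A7 applies (level before this adjustment is 23 ≥ 5, so +4): 23 + 4 = 27.
Level 27 exceeds the maximum of 19; capped at 19.
Final offense level: 19.
Criminal history: 8 prior points → Category III (3-9).
Level 19 falls in the 17-19 band.
Grid: Level 17-19 × Category III = 212-248 weeks.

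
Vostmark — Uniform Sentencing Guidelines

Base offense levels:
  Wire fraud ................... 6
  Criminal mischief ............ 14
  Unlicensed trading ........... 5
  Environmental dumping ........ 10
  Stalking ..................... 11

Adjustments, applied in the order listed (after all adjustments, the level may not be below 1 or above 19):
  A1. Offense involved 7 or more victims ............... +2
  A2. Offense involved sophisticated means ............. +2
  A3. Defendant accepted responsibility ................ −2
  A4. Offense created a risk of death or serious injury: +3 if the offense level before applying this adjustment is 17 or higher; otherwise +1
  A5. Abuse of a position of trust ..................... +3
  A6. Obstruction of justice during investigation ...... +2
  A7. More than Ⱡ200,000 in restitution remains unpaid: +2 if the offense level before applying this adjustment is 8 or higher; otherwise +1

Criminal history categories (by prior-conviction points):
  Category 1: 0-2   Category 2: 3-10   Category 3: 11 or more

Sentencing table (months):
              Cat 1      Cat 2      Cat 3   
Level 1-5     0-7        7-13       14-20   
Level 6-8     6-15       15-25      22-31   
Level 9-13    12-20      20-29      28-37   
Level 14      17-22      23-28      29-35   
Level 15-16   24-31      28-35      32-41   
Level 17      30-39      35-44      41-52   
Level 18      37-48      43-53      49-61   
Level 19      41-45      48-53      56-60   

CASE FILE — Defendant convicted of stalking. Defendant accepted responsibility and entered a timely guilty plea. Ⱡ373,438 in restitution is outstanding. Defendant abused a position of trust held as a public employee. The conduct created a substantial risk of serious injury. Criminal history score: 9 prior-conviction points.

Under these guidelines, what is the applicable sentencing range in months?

28-35 months

Base offense level for stalking: 11.
A1 does not apply.
A3 applies: 11 − 2 = 9.
A4 applies (level before this adjustment is 9 < 17, so +1): 9 + 1 = 10.
A5 applies: 10 + 3 = 13.
A7 applies (level before this adjustment is 13 ≥ 8, so +2): 13 + 2 = 15.
Final offense level: 15.
Criminal history: 9 prior points → Category 2 (3-10).
Level 15 falls in the 15-16 band.
Grid: Level 15-16 × Category 2 = 28-35 months.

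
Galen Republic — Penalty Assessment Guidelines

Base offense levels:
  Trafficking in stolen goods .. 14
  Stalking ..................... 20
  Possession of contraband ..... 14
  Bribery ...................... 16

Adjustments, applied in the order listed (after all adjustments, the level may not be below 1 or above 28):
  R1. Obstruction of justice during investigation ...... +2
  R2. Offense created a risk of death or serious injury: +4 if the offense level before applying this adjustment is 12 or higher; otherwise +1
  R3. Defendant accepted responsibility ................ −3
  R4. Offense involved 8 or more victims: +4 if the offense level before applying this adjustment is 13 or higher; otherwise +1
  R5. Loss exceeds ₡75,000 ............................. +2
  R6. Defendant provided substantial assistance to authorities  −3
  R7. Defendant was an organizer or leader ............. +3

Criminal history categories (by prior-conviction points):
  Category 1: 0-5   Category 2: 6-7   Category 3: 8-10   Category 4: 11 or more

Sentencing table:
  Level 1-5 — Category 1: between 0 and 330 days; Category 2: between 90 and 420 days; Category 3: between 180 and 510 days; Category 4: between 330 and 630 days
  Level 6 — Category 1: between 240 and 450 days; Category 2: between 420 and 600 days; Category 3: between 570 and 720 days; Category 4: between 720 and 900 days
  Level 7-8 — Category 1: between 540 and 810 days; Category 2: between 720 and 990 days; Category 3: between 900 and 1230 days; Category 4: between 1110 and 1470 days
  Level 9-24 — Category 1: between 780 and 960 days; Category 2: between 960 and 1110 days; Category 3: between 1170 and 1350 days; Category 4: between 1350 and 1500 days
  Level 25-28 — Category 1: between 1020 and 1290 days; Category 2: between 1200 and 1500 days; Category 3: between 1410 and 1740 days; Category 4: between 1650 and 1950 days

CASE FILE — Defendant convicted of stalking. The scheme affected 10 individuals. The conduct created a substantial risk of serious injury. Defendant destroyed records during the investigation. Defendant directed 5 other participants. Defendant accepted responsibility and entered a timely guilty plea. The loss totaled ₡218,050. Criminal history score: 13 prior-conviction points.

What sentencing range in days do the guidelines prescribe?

Base offense level for stalking: 20.
R1 applies: 20 + 2 = 22.
R2 applies (level before this adjustment is 22 ≥ 12, so +4): 22 + 4 = 26.
R3 applies: 26 − 3 = 23.
R4 applies (level before this adjustment is 23 ≥ 13, so +4): 23 + 4 = 27.
R5 applies: 27 + 2 = 29.
R7 applies: 29 + 3 = 32.
Level 32 exceeds the maximum of 28; capped at 28.
Final offense level: 28.
Criminal history: 13 prior points → Category 4 (11+).
Level 28 falls in the 25-28 band.
Grid: Level 25-28 × Category 4 = 1650-1950 days.

1650-1950 days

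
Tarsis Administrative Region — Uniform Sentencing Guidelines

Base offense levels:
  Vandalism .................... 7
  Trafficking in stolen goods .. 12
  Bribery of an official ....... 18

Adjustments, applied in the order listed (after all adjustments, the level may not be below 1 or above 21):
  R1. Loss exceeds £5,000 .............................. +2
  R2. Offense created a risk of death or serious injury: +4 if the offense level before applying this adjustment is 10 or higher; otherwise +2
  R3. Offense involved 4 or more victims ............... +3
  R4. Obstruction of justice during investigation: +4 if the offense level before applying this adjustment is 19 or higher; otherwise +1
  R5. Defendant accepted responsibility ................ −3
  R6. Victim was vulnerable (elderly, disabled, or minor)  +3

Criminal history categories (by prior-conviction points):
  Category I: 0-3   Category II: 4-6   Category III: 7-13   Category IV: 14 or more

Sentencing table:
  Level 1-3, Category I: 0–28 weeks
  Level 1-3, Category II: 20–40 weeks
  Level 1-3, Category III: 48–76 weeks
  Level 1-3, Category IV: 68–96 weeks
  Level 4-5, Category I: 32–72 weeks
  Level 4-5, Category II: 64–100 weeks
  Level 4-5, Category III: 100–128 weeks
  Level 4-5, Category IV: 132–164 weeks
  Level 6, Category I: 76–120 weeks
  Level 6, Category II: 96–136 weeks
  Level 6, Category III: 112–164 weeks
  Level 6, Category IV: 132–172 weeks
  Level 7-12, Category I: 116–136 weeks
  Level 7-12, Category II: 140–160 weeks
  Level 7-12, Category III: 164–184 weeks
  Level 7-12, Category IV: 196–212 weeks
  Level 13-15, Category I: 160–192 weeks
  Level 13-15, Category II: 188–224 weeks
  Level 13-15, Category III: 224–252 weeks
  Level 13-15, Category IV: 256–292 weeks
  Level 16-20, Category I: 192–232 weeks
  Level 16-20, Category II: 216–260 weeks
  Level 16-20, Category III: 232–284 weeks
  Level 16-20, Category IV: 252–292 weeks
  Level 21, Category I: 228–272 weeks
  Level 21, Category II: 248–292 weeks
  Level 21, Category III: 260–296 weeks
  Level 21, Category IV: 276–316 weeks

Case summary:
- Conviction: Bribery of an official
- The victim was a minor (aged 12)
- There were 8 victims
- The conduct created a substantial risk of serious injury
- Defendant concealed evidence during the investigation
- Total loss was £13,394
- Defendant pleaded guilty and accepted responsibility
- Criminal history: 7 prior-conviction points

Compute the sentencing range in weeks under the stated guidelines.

260-296 weeks

Base offense level for bribery of an official: 18.
R1 applies: 18 + 2 = 20.
R2 applies (level before this adjustment is 20 ≥ 10, so +4): 20 + 4 = 24.
R3 applies: 24 + 3 = 27.
R4 applies (level before this adjustment is 27 ≥ 19, so +4): 27 + 4 = 31.
R5 applies: 31 − 3 = 28.
R6 applies: 28 + 3 = 31.
Level 31 exceeds the maximum of 21; capped at 21.
Final offense level: 21.
Criminal history: 7 prior points → Category III (7-13).
Level 21 falls in the 21 band.
Grid: Level 21 × Category III = 260-296 weeks.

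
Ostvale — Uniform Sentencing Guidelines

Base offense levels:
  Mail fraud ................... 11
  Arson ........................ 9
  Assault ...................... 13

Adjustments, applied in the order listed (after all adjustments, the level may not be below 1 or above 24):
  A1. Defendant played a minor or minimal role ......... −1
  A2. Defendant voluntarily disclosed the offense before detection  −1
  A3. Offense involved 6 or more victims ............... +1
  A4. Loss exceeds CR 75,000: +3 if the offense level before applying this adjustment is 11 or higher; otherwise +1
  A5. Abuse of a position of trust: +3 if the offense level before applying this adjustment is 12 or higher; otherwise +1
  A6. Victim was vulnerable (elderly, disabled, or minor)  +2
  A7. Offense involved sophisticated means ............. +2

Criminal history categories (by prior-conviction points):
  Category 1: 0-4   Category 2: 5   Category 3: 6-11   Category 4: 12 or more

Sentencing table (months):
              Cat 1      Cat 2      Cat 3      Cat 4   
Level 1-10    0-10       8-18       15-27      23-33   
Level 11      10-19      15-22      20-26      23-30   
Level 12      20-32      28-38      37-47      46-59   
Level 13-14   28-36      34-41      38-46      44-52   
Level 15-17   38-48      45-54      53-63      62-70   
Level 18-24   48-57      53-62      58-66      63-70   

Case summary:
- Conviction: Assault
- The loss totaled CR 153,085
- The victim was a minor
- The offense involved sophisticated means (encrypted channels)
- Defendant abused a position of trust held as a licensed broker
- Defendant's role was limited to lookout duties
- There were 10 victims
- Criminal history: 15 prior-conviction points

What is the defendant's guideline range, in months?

Base offense level for assault: 13.
A1 applies: 13 − 1 = 12.
A2 does not apply.
A3 applies: 12 + 1 = 13.
A4 applies (level before this adjustment is 13 ≥ 11, so +3): 13 + 3 = 16.
A5 applies (level before this adjustment is 16 ≥ 12, so +3): 16 + 3 = 19.
A6 applies: 19 + 2 = 21.
A7 applies: 21 + 2 = 23.
Final offense level: 23.
Criminal history: 15 prior points → Category 4 (12+).
Level 23 falls in the 18-24 band.
Grid: Level 18-24 × Category 4 = 63-70 months.

63-70 months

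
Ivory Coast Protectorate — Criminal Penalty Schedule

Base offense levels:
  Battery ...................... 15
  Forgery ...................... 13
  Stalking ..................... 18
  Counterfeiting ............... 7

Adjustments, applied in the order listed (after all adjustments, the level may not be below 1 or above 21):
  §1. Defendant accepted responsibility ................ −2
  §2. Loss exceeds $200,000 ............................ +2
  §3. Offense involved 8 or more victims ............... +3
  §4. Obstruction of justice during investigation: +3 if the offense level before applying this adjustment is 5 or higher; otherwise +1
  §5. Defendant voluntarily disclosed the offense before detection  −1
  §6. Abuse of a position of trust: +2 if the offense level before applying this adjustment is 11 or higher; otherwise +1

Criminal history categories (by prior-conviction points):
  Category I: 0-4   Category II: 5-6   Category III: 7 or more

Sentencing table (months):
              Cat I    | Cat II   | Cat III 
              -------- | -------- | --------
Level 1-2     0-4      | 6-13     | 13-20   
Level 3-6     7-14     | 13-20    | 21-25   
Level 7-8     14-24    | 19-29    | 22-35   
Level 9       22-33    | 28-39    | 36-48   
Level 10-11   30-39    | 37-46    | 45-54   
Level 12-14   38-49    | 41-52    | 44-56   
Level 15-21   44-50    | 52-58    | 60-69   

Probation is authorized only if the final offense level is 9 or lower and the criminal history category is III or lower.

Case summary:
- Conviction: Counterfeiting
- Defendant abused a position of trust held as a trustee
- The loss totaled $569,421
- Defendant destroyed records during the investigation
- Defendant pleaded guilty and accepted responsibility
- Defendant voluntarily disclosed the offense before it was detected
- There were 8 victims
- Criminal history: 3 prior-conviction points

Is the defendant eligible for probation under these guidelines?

Base offense level for counterfeiting: 7.
§1 applies: 7 − 2 = 5.
§2 applies: 5 + 2 = 7.
§3 applies: 7 + 3 = 10.
§4 applies (level before this adjustment is 10 ≥ 5, so +3): 10 + 3 = 13.
§5 applies: 13 − 1 = 12.
§6 applies (level before this adjustment is 12 ≥ 11, so +2): 12 + 2 = 14.
Final offense level: 14.
Criminal history: 3 prior points → Category I (0-4).
Level 14 falls in the 12-14 band.
Grid: Level 12-14 × Category I = 38-49 months.
Probation check: level 14 > 9 and category I ≤ III → not eligible.

No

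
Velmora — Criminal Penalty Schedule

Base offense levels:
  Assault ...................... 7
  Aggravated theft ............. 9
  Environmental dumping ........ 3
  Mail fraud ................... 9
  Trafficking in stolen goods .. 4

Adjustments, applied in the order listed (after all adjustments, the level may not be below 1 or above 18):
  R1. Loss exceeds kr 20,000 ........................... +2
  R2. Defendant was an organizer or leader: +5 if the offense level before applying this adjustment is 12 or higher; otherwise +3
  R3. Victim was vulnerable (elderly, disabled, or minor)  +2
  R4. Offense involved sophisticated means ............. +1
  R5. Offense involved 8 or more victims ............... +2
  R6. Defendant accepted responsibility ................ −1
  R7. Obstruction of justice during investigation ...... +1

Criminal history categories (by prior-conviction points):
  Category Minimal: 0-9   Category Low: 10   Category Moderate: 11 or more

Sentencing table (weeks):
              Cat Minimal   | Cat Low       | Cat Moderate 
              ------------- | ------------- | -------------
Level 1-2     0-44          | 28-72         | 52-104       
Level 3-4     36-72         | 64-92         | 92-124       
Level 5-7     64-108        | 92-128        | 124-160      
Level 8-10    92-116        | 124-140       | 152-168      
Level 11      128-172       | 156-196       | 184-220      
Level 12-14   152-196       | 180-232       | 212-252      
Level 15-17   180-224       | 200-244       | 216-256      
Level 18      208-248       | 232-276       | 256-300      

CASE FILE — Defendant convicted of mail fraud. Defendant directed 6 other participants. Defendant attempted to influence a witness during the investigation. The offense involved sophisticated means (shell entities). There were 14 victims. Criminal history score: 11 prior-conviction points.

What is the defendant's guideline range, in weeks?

216-256 weeks

Base offense level for mail fraud: 9.
R1 does not apply.
R2 applies (level before this adjustment is 9 < 12, so +3): 9 + 3 = 12.
R4 applies: 12 + 1 = 13.
R5 applies: 13 + 2 = 15.
R7 applies: 15 + 1 = 16.
Final offense level: 16.
Criminal history: 11 prior points → Category Moderate (11+).
Level 16 falls in the 15-17 band.
Grid: Level 15-17 × Category Moderate = 216-256 weeks.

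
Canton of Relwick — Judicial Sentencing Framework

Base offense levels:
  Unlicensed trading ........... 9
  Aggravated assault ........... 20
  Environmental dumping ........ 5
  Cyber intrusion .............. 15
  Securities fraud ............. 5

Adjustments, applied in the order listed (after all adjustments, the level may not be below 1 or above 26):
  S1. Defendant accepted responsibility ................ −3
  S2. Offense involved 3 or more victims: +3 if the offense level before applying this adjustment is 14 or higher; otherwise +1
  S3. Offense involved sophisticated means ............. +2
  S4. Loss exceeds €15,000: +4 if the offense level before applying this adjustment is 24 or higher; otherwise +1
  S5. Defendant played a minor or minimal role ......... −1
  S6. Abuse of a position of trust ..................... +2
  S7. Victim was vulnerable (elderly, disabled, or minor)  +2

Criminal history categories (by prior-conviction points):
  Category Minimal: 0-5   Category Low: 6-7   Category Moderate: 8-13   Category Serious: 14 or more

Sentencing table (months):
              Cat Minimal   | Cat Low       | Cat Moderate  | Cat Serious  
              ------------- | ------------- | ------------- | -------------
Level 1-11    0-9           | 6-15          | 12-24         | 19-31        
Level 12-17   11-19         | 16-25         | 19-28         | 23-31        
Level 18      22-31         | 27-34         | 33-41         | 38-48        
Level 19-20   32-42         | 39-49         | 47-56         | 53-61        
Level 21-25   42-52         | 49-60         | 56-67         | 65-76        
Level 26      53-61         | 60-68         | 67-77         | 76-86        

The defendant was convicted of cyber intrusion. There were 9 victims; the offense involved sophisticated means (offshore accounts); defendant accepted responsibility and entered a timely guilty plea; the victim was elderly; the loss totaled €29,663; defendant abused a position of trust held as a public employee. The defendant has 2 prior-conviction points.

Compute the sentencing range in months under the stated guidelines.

32-42 months

Base offense level for cyber intrusion: 15.
S1 applies: 15 − 3 = 12.
S2 applies (level before this adjustment is 12 < 14, so +1): 12 + 1 = 13.
S3 applies: 13 + 2 = 15.
S4 applies (level before this adjustment is 15 < 24, so +1): 15 + 1 = 16.
S5 does not apply.
S6 applies: 16 + 2 = 18.
S7 applies: 18 + 2 = 20.
Final offense level: 20.
Criminal history: 2 prior points → Category Minimal (0-5).
Level 20 falls in the 19-20 band.
Grid: Level 19-20 × Category Minimal = 32-42 months.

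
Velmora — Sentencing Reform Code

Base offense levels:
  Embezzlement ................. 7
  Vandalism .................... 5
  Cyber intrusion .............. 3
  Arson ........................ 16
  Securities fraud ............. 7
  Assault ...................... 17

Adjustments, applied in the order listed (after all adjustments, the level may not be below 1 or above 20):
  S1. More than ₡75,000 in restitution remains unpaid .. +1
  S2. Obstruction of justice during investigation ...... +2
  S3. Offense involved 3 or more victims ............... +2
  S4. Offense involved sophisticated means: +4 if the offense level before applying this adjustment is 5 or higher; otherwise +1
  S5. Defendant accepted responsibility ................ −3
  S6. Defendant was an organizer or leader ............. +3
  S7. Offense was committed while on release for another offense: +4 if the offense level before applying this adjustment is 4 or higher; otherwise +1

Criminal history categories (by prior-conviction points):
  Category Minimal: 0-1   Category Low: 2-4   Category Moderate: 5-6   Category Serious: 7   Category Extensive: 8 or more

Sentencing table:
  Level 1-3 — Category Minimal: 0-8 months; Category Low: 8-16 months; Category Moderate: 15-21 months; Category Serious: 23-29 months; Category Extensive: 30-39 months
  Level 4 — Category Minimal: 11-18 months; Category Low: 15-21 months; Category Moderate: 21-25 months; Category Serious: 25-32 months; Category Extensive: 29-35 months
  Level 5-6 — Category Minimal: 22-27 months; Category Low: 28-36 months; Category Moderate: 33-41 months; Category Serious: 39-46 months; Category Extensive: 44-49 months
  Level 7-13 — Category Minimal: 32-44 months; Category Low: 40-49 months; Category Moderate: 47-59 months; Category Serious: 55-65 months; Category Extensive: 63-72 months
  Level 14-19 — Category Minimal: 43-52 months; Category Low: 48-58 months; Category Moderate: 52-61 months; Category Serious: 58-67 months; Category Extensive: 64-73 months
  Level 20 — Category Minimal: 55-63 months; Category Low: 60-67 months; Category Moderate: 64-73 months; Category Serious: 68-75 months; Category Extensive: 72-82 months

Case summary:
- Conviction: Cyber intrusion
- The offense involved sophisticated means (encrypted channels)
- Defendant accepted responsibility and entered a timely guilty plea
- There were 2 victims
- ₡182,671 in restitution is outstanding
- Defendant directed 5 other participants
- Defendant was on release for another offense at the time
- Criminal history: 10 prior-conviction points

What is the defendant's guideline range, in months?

Base offense level for cyber intrusion: 3.
S1 applies: 3 + 1 = 4.
S4 applies (level before this adjustment is 4 < 5, so +1): 4 + 1 = 5.
S5 applies: 5 − 3 = 2.
S6 applies: 2 + 3 = 5.
S7 applies (level before this adjustment is 5 ≥ 4, so +4): 5 + 4 = 9.
Final offense level: 9.
Criminal history: 10 prior points → Category Extensive (8+).
Level 9 falls in the 7-13 band.
Grid: Level 7-13 × Category Extensive = 63-72 months.

63-72 months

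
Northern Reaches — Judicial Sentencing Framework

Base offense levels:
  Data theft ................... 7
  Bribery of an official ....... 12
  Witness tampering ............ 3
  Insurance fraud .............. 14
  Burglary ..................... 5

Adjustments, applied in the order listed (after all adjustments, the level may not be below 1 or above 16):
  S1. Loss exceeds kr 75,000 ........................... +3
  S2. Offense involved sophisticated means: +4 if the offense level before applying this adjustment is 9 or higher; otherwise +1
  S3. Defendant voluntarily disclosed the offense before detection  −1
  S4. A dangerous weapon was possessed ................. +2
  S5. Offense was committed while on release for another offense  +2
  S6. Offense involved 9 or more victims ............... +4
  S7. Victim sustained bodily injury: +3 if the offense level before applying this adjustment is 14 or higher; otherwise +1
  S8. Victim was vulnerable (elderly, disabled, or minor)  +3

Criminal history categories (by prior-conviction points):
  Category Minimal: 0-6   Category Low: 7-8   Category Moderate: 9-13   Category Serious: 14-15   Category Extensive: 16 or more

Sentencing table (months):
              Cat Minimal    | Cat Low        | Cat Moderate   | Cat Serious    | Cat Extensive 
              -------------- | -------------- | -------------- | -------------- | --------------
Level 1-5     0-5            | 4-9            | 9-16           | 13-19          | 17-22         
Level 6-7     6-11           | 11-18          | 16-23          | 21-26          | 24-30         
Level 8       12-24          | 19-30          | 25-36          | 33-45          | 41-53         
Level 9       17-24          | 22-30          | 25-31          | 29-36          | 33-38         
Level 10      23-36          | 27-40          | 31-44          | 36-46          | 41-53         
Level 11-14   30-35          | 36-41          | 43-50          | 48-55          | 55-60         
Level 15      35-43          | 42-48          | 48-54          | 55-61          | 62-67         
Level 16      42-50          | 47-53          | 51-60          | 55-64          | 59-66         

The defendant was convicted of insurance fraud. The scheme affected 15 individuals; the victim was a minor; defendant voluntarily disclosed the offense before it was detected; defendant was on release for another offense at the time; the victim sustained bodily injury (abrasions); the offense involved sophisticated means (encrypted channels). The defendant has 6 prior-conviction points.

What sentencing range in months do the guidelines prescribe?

Base offense level for insurance fraud: 14.
S1 does not apply.
S2 applies (level before this adjustment is 14 ≥ 9, so +4): 14 + 4 = 18.
S3 applies: 18 − 1 = 17.
S5 applies: 17 + 2 = 19.
S6 applies: 19 + 4 = 23.
S7 applies (level before this adjustment is 23 ≥ 14, so +3): 23 + 3 = 26.
S8 applies: 26 + 3 = 29.
Level 29 exceeds the maximum of 16; capped at 16.
Final offense level: 16.
Criminal history: 6 prior points → Category Minimal (0-6).
Level 16 falls in the 16 band.
Grid: Level 16 × Category Minimal = 42-50 months.

42-50 months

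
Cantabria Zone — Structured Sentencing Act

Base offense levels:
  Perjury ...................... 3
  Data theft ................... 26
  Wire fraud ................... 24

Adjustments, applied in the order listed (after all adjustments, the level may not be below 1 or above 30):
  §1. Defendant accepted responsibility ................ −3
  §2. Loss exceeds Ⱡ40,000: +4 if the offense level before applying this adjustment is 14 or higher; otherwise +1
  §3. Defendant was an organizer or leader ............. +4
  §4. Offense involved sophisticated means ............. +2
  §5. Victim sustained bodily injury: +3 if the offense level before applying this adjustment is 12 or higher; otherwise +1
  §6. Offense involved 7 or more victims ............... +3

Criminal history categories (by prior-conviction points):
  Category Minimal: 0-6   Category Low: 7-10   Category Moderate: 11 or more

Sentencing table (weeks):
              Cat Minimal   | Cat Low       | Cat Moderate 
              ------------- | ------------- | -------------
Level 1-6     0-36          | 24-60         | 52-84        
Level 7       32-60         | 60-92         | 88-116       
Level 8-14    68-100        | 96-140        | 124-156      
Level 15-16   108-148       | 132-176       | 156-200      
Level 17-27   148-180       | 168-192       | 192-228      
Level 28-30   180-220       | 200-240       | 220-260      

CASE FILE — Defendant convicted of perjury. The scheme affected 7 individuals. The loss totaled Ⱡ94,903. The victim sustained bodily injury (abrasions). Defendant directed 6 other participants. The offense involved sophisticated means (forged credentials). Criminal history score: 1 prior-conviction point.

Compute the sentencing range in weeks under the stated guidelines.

68-100 weeks

Base offense level for perjury: 3.
§2 applies (level before this adjustment is 3 < 14, so +1): 3 + 1 = 4.
§3 applies: 4 + 4 = 8.
§4 applies: 8 + 2 = 10.
§5 applies (level before this adjustment is 10 < 12, so +1): 10 + 1 = 11.
§6 applies: 11 + 3 = 14.
Final offense level: 14.
Criminal history: 1 prior point → Category Minimal (0-6).
Level 14 falls in the 8-14 band.
Grid: Level 8-14 × Category Minimal = 68-100 weeks.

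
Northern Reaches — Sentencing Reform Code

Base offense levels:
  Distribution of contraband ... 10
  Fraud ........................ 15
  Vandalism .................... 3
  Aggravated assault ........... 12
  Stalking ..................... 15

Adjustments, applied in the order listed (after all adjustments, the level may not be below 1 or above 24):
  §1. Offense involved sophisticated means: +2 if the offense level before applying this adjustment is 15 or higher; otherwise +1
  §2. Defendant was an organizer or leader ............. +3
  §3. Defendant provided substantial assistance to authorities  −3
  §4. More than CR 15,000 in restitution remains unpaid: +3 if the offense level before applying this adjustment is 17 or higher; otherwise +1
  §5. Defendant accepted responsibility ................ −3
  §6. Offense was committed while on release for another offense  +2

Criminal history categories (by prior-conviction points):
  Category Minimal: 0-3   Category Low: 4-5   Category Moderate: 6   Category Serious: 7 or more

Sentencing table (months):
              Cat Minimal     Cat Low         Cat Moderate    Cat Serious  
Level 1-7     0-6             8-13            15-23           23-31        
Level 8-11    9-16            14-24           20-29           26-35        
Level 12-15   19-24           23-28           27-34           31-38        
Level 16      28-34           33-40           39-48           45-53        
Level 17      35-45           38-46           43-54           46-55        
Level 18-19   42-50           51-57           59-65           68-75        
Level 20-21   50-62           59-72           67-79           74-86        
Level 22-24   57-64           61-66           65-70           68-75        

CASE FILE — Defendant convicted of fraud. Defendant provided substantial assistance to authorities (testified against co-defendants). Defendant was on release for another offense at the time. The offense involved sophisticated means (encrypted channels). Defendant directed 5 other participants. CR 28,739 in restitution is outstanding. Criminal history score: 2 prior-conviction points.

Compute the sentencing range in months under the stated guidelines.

57-64 months

Base offense level for fraud: 15.
§1 applies (level before this adjustment is 15 ≥ 15, so +2): 15 + 2 = 17.
§2 applies: 17 + 3 = 20.
§3 applies: 20 − 3 = 17.
§4 applies (level before this adjustment is 17 ≥ 17, so +3): 17 + 3 = 20.
§5 does not apply.
§6 applies: 20 + 2 = 22.
Final offense level: 22.
Criminal history: 2 prior points → Category Minimal (0-3).
Level 22 falls in the 22-24 band.
Grid: Level 22-24 × Category Minimal = 57-64 months.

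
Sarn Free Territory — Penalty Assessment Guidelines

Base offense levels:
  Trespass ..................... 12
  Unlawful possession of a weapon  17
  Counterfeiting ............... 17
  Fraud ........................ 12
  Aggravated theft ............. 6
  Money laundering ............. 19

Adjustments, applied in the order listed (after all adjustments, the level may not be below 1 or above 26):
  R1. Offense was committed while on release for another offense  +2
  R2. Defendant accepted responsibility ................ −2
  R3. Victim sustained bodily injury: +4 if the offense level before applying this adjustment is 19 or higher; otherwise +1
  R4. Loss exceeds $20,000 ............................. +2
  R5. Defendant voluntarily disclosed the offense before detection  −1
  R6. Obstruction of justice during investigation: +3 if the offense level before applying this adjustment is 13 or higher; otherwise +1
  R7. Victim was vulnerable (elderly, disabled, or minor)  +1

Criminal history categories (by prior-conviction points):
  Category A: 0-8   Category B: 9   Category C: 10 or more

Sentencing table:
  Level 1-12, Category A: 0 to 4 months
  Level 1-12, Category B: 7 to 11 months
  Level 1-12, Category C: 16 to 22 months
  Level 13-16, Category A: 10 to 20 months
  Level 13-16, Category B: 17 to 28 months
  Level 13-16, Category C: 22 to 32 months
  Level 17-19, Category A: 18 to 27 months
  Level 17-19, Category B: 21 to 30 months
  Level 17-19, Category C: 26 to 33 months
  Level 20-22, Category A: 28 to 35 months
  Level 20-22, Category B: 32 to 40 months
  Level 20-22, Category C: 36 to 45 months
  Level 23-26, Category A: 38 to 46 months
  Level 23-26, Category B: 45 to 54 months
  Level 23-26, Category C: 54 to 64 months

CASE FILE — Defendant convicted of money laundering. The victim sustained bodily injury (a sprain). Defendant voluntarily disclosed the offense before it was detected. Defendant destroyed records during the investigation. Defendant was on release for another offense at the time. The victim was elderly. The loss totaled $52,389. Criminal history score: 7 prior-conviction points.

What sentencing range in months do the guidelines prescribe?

38-46 months

Base offense level for money laundering: 19.
R1 applies: 19 + 2 = 21.
R3 applies (level before this adjustment is 21 ≥ 19, so +4): 21 + 4 = 25.
R4 applies: 25 + 2 = 27.
R5 applies: 27 − 1 = 26.
R6 applies (level before this adjustment is 26 ≥ 13, so +3): 26 + 3 = 29.
R7 applies: 29 + 1 = 30.
Level 30 exceeds the maximum of 26; capped at 26.
Final offense level: 26.
Criminal history: 7 prior points → Category A (0-8).
Level 26 falls in the 23-26 band.
Grid: Level 23-26 × Category A = 38-46 months.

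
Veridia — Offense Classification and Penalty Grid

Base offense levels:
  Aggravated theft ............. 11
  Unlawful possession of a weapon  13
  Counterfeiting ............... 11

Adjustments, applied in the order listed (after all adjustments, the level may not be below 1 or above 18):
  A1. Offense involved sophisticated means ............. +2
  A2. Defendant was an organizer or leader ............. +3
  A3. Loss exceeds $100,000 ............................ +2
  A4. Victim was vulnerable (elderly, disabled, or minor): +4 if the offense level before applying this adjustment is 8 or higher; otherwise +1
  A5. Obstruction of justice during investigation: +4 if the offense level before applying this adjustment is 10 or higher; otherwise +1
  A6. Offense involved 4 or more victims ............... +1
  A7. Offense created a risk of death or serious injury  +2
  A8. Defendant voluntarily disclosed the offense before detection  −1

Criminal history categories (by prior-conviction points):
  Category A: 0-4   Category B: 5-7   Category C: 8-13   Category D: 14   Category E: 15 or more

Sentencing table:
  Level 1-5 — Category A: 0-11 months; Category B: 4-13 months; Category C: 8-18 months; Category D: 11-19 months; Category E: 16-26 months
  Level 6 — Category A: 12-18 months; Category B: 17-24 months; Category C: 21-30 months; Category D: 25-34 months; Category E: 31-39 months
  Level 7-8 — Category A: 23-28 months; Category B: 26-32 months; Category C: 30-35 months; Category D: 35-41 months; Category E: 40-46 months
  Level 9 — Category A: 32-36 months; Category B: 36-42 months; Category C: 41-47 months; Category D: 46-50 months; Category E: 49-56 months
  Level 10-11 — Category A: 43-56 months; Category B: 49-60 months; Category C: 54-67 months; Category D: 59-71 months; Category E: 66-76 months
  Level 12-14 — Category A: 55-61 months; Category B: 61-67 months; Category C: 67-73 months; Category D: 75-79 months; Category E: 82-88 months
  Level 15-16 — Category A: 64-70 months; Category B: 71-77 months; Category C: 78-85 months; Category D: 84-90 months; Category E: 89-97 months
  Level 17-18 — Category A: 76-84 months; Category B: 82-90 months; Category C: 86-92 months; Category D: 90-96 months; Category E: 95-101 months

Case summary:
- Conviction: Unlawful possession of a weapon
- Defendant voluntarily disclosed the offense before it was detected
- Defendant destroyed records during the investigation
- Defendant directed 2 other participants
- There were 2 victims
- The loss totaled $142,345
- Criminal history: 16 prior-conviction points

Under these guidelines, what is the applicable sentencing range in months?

Base offense level for unlawful possession of a weapon: 13.
A2 applies: 13 + 3 = 16.
A3 applies: 16 + 2 = 18.
A5 applies (level before this adjustment is 18 ≥ 10, so +4): 18 + 4 = 22.
A6 does not apply.
A7 does not apply.
A8 applies: 22 − 1 = 21.
Level 21 exceeds the maximum of 18; capped at 18.
Final offense level: 18.
Criminal history: 16 prior points → Category E (15+).
Level 18 falls in the 17-18 band.
Grid: Level 17-18 × Category E = 95-101 months.

95-101 months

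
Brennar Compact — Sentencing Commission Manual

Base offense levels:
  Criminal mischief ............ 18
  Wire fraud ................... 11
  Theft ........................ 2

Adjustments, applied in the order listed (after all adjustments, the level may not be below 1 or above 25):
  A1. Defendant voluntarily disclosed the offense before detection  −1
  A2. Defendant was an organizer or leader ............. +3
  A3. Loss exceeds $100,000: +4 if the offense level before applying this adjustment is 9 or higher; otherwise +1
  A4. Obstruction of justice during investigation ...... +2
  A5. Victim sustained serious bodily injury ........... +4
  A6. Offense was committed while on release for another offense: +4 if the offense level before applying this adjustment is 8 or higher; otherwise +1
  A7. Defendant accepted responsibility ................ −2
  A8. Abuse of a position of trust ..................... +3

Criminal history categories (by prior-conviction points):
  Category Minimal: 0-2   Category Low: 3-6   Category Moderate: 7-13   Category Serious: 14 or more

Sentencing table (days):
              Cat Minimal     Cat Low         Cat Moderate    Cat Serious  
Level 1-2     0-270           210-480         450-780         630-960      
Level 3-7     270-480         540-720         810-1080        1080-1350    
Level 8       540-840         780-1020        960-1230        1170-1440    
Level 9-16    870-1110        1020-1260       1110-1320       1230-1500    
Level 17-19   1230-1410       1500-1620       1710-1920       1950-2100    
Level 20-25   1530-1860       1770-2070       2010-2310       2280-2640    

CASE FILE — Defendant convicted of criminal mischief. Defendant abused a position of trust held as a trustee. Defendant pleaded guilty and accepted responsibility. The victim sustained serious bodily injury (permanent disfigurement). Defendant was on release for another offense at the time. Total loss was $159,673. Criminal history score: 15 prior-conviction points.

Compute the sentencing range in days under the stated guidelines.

Base offense level for criminal mischief: 18.
A1 does not apply.
A2 does not apply.
A3 applies (level before this adjustment is 18 ≥ 9, so +4): 18 + 4 = 22.
A5 applies: 22 + 4 = 26.
A6 applies (level before this adjustment is 26 ≥ 8, so +4): 26 + 4 = 30.
A7 applies: 30 − 2 = 28.
A8 applies: 28 + 3 = 31.
Level 31 exceeds the maximum of 25; capped at 25.
Final offense level: 25.
Criminal history: 15 prior points → Category Serious (14+).
Level 25 falls in the 20-25 band.
Grid: Level 20-25 × Category Serious = 2280-2640 days.

2280-2640 days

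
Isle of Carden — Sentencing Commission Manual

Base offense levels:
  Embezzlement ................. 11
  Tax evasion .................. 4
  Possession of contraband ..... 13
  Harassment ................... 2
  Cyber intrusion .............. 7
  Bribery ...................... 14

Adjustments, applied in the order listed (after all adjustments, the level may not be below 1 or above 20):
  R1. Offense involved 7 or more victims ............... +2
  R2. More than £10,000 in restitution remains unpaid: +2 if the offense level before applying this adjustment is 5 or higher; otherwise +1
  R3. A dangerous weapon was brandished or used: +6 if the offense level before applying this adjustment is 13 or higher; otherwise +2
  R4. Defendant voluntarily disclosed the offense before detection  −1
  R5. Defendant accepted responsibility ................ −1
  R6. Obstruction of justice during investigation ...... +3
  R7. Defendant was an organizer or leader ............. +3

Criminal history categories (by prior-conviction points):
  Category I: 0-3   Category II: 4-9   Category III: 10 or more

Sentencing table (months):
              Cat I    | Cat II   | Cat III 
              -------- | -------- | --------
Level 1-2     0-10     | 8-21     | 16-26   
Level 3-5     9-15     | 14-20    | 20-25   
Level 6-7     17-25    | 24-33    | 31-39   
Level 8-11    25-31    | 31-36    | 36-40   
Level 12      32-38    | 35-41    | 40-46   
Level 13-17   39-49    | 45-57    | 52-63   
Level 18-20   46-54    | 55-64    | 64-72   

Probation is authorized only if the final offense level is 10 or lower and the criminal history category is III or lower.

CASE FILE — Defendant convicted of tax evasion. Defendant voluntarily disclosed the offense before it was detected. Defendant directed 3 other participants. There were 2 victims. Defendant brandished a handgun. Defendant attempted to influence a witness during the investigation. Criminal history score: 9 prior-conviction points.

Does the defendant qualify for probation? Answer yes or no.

No

Base offense level for tax evasion: 4.
R1 does not apply.
R2 does not apply.
R3 applies (level before this adjustment is 4 < 13, so +2): 4 + 2 = 6.
R4 applies: 6 − 1 = 5.
R5 does not apply.
R6 applies: 5 + 3 = 8.
R7 applies: 8 + 3 = 11.
Final offense level: 11.
Criminal history: 9 prior points → Category II (4-9).
Level 11 falls in the 8-11 band.
Grid: Level 8-11 × Category II = 31-36 months.
Probation check: level 11 > 10 and category II ≤ III → not eligible.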